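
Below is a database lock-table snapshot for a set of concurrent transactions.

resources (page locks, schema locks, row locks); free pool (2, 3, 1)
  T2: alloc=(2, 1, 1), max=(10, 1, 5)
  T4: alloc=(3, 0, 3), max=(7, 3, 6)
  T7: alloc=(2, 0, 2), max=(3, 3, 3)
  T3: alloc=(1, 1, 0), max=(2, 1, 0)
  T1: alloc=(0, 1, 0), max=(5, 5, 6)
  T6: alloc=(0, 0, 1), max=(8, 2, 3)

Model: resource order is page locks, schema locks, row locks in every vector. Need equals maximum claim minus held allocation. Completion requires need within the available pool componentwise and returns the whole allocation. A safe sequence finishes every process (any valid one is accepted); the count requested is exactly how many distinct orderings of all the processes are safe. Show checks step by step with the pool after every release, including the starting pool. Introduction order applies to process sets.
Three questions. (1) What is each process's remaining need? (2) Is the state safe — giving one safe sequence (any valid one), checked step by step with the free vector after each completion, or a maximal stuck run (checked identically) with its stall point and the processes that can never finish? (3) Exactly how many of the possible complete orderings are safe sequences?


(1) Need matrix, components ordered page locks, schema locks, row locks:
  T2: (8, 0, 4)
  T4: (4, 3, 3)
  T7: (1, 3, 1)
  T3: (1, 0, 0)
  T1: (5, 4, 6)
  T6: (8, 2, 2)
(2) SAFE. One safe sequence: T7, T4, T3, T1, T2, T6.
Key observation: T7 marks the first exact bind of the order: its need (1, 3, 1) fits the free (2, 3, 1) with zero slack on a requested resource.
Check, step by step:
  pool = (2, 3, 1)
  run T7 (needs (1, 3, 1), free (2, 3, 1)); after release of (2, 0, 2) the pool is (4, 3, 3)
  run T4 (needs (4, 3, 3), free (4, 3, 3)); after release of (3, 0, 3) the pool is (7, 3, 6)
  run T3 (needs (1, 0, 0), free (7, 3, 6)); after release of (1, 1, 0) the pool is (8, 4, 6)
  run T1 (needs (5, 4, 6), free (8, 4, 6)); after release of (0, 1, 0) the pool is (8, 5, 6)
  run T2 (needs (8, 0, 4), free (8, 5, 6)); after release of (2, 1, 1) the pool is (10, 6, 7)
  run T6 (needs (8, 2, 2), free (10, 6, 7)); after release of (0, 0, 1) the pool is (10, 6, 8)
(3) Precisely 18 of the possible complete orderings are safe sequences.


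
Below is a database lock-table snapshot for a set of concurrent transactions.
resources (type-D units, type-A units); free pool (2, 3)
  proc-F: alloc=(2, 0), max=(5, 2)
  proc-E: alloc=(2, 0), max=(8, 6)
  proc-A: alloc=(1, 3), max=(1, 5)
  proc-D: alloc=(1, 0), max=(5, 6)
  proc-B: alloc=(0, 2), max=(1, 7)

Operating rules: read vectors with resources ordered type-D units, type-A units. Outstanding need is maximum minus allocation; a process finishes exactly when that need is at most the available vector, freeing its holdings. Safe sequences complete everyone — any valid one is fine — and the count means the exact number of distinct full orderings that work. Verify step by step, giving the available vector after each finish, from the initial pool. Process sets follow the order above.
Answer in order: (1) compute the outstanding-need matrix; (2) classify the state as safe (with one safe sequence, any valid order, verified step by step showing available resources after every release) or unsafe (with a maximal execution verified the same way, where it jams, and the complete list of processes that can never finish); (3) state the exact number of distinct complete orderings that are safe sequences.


(1) Need matrix, components ordered type-D units, type-A units:
  proc-F: (3, 2)
  proc-E: (6, 6)
  proc-A: (0, 2)
  proc-D: (4, 6)
  proc-B: (1, 5)
(2) SAFE, for example via the order proc-A, proc-F, proc-D, proc-B, proc-E.
Key observation: proc-F is the earliest step where a requested resource binds exactly: need (3, 2), pool (3, 6) at its turn.
Step-by-step check:
  pool = (2, 3)
  proc-A: need (0, 2) fits (2, 3); releases (1, 3), pool now (3, 6)
  proc-F: need (3, 2) fits (3, 6); releases (2, 0), pool now (5, 6)
  proc-D: need (4, 6) fits (5, 6); releases (1, 0), pool now (6, 6)
  proc-B: need (1, 5) fits (6, 6); releases (0, 2), pool now (6, 8)
  proc-E: need (6, 6) fits (6, 8); releases (2, 0), pool now (8, 8)
(3) The exact count: 4 of the possible complete orderings are safe sequences.


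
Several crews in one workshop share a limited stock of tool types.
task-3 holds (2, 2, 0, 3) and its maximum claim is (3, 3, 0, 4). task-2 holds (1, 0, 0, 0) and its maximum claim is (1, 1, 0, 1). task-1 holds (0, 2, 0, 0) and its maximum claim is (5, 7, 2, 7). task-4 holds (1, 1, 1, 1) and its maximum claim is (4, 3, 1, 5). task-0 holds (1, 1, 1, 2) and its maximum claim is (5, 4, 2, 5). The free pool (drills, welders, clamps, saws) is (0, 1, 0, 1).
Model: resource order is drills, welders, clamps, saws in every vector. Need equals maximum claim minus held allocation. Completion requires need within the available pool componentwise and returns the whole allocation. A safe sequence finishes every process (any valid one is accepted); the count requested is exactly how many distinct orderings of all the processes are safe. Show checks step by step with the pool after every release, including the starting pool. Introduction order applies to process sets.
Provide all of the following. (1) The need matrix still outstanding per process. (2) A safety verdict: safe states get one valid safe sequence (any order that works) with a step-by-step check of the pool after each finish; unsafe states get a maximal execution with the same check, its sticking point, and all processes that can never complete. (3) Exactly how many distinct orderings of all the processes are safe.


(1) Outstanding need per process (order drills, welders, clamps, saws):
  task-3: (1, 1, 0, 1)
  task-2: (0, 1, 0, 1)
  task-1: (5, 5, 2, 7)
  task-4: (3, 2, 0, 4)
  task-0: (4, 3, 1, 3)
(2) SAFE. One safe sequence: task-2, task-3, task-4, task-0, task-1.
Key observation: task-2 is the earliest step where a requested resource binds exactly: need (0, 1, 0, 1), pool (0, 1, 0, 1) at its turn.
Step-by-step check:
  pool = (0, 1, 0, 1)
  task-2 needs (0, 1, 0, 1) <= (0, 1, 0, 1) -> finishes; pool += (1, 0, 0, 0) = (1, 1, 0, 1)
  task-3 needs (1, 1, 0, 1) <= (1, 1, 0, 1) -> finishes; pool += (2, 2, 0, 3) = (3, 3, 0, 4)
  task-4 needs (3, 2, 0, 4) <= (3, 3, 0, 4) -> finishes; pool += (1, 1, 1, 1) = (4, 4, 1, 5)
  task-0 needs (4, 3, 1, 3) <= (4, 4, 1, 5) -> finishes; pool += (1, 1, 1, 2) = (5, 5, 2, 7)
  task-1 needs (5, 5, 2, 7) <= (5, 5, 2, 7) -> finishes; pool += (0, 2, 0, 0) = (5, 7, 2, 7)
(3) The exact count: 1 of the possible complete orderings is a safe sequence.


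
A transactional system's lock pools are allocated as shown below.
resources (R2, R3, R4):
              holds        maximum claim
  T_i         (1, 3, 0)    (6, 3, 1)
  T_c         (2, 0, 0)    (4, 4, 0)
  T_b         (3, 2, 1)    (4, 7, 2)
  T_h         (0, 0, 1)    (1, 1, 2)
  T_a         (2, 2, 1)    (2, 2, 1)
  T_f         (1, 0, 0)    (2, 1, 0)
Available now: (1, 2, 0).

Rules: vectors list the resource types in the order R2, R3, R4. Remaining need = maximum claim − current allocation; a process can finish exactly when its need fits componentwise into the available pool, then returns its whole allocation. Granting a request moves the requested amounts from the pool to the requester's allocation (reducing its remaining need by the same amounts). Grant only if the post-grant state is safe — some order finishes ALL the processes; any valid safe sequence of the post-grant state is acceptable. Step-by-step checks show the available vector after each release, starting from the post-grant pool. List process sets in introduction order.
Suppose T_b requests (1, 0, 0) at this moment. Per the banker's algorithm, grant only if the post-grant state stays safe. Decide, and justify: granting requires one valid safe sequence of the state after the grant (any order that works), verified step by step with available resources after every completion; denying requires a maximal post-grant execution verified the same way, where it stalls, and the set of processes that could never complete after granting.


GRANT — the state after the grant stays safe, e.g. via T_a, T_c, T_f, T_h, T_i, T_b.
Key observation: the grant leaves (0, 2, 0) free — enough for T_a, whose release restarts the cascade.
Verifying the post-grant state step by step:
  pool = (0, 2, 0)
  T_a: need (0, 0, 0) fits (0, 2, 0); releases (2, 2, 1), pool now (2, 4, 1)
  T_c: need (2, 4, 0) fits (2, 4, 1); releases (2, 0, 0), pool now (4, 4, 1)
  T_f: need (1, 1, 0) fits (4, 4, 1); releases (1, 0, 0), pool now (5, 4, 1)
  T_h: need (1, 1, 1) fits (5, 4, 1); releases (0, 0, 1), pool now (5, 4, 2)
  T_i: need (5, 0, 1) fits (5, 4, 2); releases (1, 3, 0), pool now (6, 7, 2)
  T_b: need (0, 5, 1) fits (6, 7, 2); releases (4, 2, 1), pool now (10, 9, 3)


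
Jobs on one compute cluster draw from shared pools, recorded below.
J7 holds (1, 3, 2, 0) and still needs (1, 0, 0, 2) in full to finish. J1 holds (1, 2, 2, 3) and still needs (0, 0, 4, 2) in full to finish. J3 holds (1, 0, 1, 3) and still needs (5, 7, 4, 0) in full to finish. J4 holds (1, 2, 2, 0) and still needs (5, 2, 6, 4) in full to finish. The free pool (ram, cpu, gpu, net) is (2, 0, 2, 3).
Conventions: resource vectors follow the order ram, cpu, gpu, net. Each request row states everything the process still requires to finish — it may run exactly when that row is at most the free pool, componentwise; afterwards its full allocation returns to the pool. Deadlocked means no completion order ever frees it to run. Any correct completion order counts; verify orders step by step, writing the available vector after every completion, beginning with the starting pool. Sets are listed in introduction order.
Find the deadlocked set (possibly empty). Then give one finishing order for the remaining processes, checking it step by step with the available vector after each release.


Deadlocked: J3 and J4.
Key observation: after J7, J1 complete, (4, 5, 6, 6) is the best the pool ever gets, yet each leftover process wants more ram.
A valid finishing order for the others: J7, J1. Walking it through:
  pool = (2, 0, 2, 3)
  J7: need (1, 0, 0, 2) fits (2, 0, 2, 3); releases (1, 3, 2, 0), pool now (3, 3, 4, 3)
  J1: need (0, 0, 4, 2) fits (3, 3, 4, 3); releases (1, 2, 2, 3), pool now (4, 5, 6, 6)
The stuck group stays short no matter what:
  J3 cannot run: need (5, 7, 4, 0) vs free (4, 5, 6, 6) (insufficient ram and cpu)
  J4 cannot run: need (5, 2, 6, 4) vs free (4, 5, 6, 6) (insufficient ram)


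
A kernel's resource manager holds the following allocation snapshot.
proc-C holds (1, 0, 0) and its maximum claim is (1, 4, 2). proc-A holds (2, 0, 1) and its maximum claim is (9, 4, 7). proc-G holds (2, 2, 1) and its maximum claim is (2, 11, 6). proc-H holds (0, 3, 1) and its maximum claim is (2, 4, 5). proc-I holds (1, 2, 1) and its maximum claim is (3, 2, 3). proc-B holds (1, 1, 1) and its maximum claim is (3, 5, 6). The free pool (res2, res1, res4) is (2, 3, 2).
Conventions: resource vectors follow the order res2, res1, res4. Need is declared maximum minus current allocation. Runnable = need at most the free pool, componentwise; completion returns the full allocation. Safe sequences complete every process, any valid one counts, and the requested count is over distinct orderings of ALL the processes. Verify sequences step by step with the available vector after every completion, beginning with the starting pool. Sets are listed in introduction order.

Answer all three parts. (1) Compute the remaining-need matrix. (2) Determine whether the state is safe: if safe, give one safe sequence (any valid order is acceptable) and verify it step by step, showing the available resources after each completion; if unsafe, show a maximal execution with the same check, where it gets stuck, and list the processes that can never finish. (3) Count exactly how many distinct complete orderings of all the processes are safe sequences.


(1) Remaining need (order res2, res1, res4):
  proc-C: (0, 4, 2)
  proc-A: (7, 4, 6)
  proc-G: (0, 9, 5)
  proc-H: (2, 1, 4)
  proc-I: (2, 0, 2)
  proc-B: (2, 4, 5)
(2) UNSAFE.
Key observation: the pool after proc-I, proc-C is (4, 5, 3); every surviving request exceeds it in res4, so progress ends there.
Going as far as possible: proc-I, proc-C; after that, nothing fits. Check, step by step:
  pool = (2, 3, 2)
  proc-I: need (2, 0, 2) fits (2, 3, 2); releases (1, 2, 1), pool now (3, 5, 3)
  proc-C: need (0, 4, 2) fits (3, 5, 3); releases (1, 0, 0), pool now (4, 5, 3)
  blocked: proc-A wants (7, 4, 6), pool (4, 5, 3) — not enough res2 and res4
  blocked: proc-G wants (0, 9, 5), pool (4, 5, 3) — not enough res1 and res4
  blocked: proc-H wants (2, 1, 4), pool (4, 5, 3) — not enough res4
  blocked: proc-B wants (2, 4, 5), pool (4, 5, 3) — not enough res4
Permanently blocked: proc-A, proc-G, proc-H and proc-B.
(3) The exact count: 0 of the possible complete orderings are safe sequences.


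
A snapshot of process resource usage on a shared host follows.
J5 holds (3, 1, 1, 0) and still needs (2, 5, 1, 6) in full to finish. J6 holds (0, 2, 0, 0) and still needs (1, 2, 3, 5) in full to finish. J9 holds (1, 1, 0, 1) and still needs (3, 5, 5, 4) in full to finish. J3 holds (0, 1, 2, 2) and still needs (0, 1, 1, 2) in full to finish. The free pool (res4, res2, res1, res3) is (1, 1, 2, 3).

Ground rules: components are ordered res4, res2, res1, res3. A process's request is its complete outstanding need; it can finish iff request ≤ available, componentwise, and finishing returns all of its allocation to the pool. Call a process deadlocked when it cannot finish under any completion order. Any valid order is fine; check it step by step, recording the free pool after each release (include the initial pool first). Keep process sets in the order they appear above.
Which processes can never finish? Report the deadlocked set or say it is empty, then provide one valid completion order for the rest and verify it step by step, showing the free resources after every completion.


Deadlocked set: J5 and J9.
Key observation: after J3, J6 complete, (1, 4, 4, 5) is the best the pool ever gets, yet each leftover process wants more res4.
One completion order for the rest: J3, J6. Step-by-step check:
  pool = (1, 1, 2, 3)
  run J3 (needs (0, 1, 1, 2), free (1, 1, 2, 3)); after release of (0, 1, 2, 2) the pool is (1, 2, 4, 5)
  run J6 (needs (1, 2, 3, 5), free (1, 2, 4, 5)); after release of (0, 2, 0, 0) the pool is (1, 4, 4, 5)
The blocked processes can never fit:
  blocked: J5 wants (2, 5, 1, 6), pool (1, 4, 4, 5) — not enough res4, res2 and res3
  blocked: J9 wants (3, 5, 5, 4), pool (1, 4, 4, 5) — not enough res4, res2 and res1


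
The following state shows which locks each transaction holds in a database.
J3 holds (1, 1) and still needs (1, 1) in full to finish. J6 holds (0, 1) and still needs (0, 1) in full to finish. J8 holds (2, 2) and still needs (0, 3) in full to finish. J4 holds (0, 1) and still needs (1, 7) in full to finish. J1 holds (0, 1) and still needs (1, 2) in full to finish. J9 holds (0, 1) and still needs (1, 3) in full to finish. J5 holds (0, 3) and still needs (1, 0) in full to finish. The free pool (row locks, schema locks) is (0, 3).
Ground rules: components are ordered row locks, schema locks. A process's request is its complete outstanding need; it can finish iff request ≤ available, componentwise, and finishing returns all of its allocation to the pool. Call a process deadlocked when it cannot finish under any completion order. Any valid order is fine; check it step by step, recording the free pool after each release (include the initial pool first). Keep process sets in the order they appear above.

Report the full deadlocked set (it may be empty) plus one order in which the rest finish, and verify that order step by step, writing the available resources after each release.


The deadlocked set is empty.
Key observation: beginning at J8, releases accumulate fast enough that every process eventually fits.
The rest can finish in the order J8, J6, J1, J3, J9, J4, J5. Walking it through:
  pool = (0, 3)
  J8 needs (0, 3) <= (0, 3) -> finishes; pool += (2, 2) = (2, 5)
  J6 needs (0, 1) <= (2, 5) -> finishes; pool += (0, 1) = (2, 6)
  J1 needs (1, 2) <= (2, 6) -> finishes; pool += (0, 1) = (2, 7)
  J3 needs (1, 1) <= (2, 7) -> finishes; pool += (1, 1) = (3, 8)
  J9 needs (1, 3) <= (3, 8) -> finishes; pool += (0, 1) = (3, 9)
  J4 needs (1, 7) <= (3, 9) -> finishes; pool += (0, 1) = (3, 10)
  J5 needs (1, 0) <= (3, 10) -> finishes; pool += (0, 3) = (3, 13)


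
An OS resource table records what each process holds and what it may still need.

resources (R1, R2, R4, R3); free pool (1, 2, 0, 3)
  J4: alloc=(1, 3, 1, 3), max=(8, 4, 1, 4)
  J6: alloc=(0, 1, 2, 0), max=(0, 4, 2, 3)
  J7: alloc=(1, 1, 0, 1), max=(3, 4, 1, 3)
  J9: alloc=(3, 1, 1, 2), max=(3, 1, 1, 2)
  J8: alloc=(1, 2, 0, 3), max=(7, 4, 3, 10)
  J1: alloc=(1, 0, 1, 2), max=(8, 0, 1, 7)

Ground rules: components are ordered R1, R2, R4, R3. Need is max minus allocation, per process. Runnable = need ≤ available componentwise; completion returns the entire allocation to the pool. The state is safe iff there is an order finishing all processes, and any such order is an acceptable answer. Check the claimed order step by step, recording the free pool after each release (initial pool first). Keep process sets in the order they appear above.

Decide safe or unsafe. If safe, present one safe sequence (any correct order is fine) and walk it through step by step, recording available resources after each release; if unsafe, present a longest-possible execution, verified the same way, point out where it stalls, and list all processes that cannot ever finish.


The state is UNSAFE.
Key observation: even finishing J9, J6, J7 leaves just (5, 5, 3, 6) free — too little R1 for any of the remaining processes.
Going as far as possible: J9, J6, J7; after that, nothing fits. Walking it through:
  pool = (1, 2, 0, 3)
  run J9 (needs (0, 0, 0, 0), free (1, 2, 0, 3)); after release of (3, 1, 1, 2) the pool is (4, 3, 1, 5)
  run J6 (needs (0, 3, 0, 3), free (4, 3, 1, 5)); after release of (0, 1, 2, 0) the pool is (4, 4, 3, 5)
  run J7 (needs (2, 3, 1, 2), free (4, 4, 3, 5)); after release of (1, 1, 0, 1) the pool is (5, 5, 3, 6)
  J4 still needs (7, 1, 0, 1) but only (5, 5, 3, 6) is free — short on R1
  J8 still needs (6, 2, 3, 7) but only (5, 5, 3, 6) is free — short on R1 and R3
  J1 still needs (7, 0, 0, 5) but only (5, 5, 3, 6) is free — short on R1
Processes that can never finish: J4, J8 and J1.


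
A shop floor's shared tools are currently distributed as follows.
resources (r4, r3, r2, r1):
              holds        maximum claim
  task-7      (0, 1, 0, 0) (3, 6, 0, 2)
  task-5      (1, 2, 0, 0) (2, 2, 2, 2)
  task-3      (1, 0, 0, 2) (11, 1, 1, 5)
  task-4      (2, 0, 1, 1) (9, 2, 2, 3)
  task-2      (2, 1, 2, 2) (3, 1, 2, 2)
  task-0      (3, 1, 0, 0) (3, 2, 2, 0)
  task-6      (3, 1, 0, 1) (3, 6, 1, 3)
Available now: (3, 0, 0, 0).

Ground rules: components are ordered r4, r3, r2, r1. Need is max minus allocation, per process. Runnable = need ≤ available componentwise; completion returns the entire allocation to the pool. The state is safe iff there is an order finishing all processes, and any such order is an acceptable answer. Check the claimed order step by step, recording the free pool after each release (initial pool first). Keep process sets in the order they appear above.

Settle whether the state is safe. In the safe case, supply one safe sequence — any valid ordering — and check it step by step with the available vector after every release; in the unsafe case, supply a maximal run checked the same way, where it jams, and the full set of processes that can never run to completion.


The state is UNSAFE.
Key observation: the pool after task-2, task-0, task-4, task-5, task-3 is (12, 4, 3, 5); every surviving request exceeds it in r3, so progress ends there.
Going as far as possible: task-2, task-0, task-4, task-5, task-3; after that, nothing fits. Step-by-step check:
  pool = (3, 0, 0, 0)
  run task-2 (needs (1, 0, 0, 0), free (3, 0, 0, 0)); after release of (2, 1, 2, 2) the pool is (5, 1, 2, 2)
  run task-0 (needs (0, 1, 2, 0), free (5, 1, 2, 2)); after release of (3, 1, 0, 0) the pool is (8, 2, 2, 2)
  run task-4 (needs (7, 2, 1, 2), free (8, 2, 2, 2)); after release of (2, 0, 1, 1) the pool is (10, 2, 3, 3)
  run task-5 (needs (1, 0, 2, 2), free (10, 2, 3, 3)); after release of (1, 2, 0, 0) the pool is (11, 4, 3, 3)
  run task-3 (needs (10, 1, 1, 3), free (11, 4, 3, 3)); after release of (1, 0, 0, 2) the pool is (12, 4, 3, 5)
  task-7 still needs (3, 5, 0, 2) but only (12, 4, 3, 5) is free — short on r3
  task-6 still needs (0, 5, 1, 2) but only (12, 4, 3, 5) is free — short on r3
Never able to finish: task-7 and task-6.


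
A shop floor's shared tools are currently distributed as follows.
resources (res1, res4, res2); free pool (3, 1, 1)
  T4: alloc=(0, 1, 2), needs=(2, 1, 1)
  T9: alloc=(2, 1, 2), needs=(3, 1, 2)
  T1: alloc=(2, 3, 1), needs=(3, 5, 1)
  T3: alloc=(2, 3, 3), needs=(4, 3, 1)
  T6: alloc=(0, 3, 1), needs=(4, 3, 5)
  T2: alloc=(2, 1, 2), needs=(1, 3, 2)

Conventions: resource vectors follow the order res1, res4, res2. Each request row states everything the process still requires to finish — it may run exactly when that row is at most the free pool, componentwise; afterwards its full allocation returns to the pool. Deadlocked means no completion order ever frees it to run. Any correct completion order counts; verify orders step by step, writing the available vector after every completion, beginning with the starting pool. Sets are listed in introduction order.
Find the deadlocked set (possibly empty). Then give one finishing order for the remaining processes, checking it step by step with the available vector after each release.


Nothing here is deadlocked.
Key observation: starting with T4, each completion frees enough for the next — no one is permanently blocked.
One completion order for the rest: T4, T9, T3, T6, T2, T1. Verifying each step:
  pool = (3, 1, 1)
  run T4 (needs (2, 1, 1), free (3, 1, 1)); after release of (0, 1, 2) the pool is (3, 2, 3)
  run T9 (needs (3, 1, 2), free (3, 2, 3)); after release of (2, 1, 2) the pool is (5, 3, 5)
  run T3 (needs (4, 3, 1), free (5, 3, 5)); after release of (2, 3, 3) the pool is (7, 6, 8)
  run T6 (needs (4, 3, 5), free (7, 6, 8)); after release of (0, 3, 1) the pool is (7, 9, 9)
  run T2 (needs (1, 3, 2), free (7, 9, 9)); after release of (2, 1, 2) the pool is (9, 10, 11)
  run T1 (needs (3, 5, 1), free (9, 10, 11)); after release of (2, 3, 1) the pool is (11, 13, 12)


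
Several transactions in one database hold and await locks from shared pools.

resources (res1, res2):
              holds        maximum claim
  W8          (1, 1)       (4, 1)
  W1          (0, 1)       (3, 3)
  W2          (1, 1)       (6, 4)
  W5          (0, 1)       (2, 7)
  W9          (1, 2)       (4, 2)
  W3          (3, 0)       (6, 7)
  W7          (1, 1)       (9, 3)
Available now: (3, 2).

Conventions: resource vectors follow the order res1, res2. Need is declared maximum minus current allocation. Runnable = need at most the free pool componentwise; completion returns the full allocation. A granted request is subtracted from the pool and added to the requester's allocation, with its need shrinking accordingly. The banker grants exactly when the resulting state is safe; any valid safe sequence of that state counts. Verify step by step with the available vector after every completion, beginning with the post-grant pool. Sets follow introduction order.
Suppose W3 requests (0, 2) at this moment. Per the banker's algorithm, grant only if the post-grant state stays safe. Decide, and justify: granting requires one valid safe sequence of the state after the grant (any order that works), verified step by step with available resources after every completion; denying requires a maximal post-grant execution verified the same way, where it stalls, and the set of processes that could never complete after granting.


GRANT. The post-grant state is safe; one safe sequence: W9, W8, W1, W2, W3, W5, W7.
Key observation: post-grant, (3, 0) remains, and an order beginning with W9 completes everyone.
Check on the post-grant state, step by step:
  pool = (3, 0)
  W9: need (3, 0) fits (3, 0); releases (1, 2), pool now (4, 2)
  W8: need (3, 0) fits (4, 2); releases (1, 1), pool now (5, 3)
  W1: need (3, 2) fits (5, 3); releases (0, 1), pool now (5, 4)
  W2: need (5, 3) fits (5, 4); releases (1, 1), pool now (6, 5)
  W3: need (3, 5) fits (6, 5); releases (3, 2), pool now (9, 7)
  W5: need (2, 6) fits (9, 7); releases (0, 1), pool now (9, 8)
  W7: need (8, 2) fits (9, 8); releases (1, 1), pool now (10, 9)


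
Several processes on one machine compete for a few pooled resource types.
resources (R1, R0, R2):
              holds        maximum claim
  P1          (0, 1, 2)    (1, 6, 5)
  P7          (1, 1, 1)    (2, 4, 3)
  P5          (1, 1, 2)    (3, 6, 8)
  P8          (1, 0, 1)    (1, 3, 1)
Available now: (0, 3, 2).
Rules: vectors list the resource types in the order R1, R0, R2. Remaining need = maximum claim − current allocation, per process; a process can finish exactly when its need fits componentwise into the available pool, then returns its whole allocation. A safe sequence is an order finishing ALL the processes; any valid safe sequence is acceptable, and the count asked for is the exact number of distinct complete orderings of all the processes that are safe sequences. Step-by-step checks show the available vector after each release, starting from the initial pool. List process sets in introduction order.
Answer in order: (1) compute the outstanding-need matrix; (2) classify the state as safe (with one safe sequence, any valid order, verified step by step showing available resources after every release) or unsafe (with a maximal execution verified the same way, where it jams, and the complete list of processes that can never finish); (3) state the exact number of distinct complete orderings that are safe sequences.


(1) Outstanding need per process (order R1, R0, R2):
  P1: (1, 5, 3)
  P7: (1, 3, 2)
  P5: (2, 5, 6)
  P8: (0, 3, 0)
(2) The state is UNSAFE.
Key observation: no order helps: past P8, P7, the free pool tops out at (2, 4, 4), below what each blocked process needs in R0.
A maximal execution: P8, P7 — then nothing else fits. Check, step by step:
  pool = (0, 3, 2)
  P8 needs (0, 3, 0) <= (0, 3, 2) -> finishes; pool += (1, 0, 1) = (1, 3, 3)
  P7 needs (1, 3, 2) <= (1, 3, 3) -> finishes; pool += (1, 1, 1) = (2, 4, 4)
  blocked: P1 wants (1, 5, 3), pool (2, 4, 4) — not enough R0
  blocked: P5 wants (2, 5, 6), pool (2, 4, 4) — not enough R0 and R2
Never able to finish: P1 and P5.
(3) Exactly 0 of the possible complete orderings are safe sequences.


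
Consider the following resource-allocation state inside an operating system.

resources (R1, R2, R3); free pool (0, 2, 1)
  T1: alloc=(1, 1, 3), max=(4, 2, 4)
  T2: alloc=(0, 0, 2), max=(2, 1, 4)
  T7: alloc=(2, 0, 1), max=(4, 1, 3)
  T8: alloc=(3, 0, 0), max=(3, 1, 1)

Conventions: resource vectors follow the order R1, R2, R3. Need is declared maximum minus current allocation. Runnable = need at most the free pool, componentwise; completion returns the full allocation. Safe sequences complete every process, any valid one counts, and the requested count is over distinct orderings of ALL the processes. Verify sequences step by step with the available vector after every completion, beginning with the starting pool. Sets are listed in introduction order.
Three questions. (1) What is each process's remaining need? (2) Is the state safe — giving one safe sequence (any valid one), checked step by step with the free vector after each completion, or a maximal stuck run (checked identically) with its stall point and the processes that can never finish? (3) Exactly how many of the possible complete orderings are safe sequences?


(1) Need matrix, components ordered R1, R2, R3:
  T1: (3, 1, 1)
  T2: (2, 1, 2)
  T7: (2, 1, 2)
  T8: (0, 1, 1)
(2) SAFE, for example via the order T8, T1, T7, T2.
Key observation: T8 is the earliest step where a requested resource binds exactly: need (0, 1, 1), pool (0, 2, 1) at its turn.
Walking it through:
  pool = (0, 2, 1)
  run T8 (needs (0, 1, 1), free (0, 2, 1)); after release of (3, 0, 0) the pool is (3, 2, 1)
  run T1 (needs (3, 1, 1), free (3, 2, 1)); after release of (1, 1, 3) the pool is (4, 3, 4)
  run T7 (needs (2, 1, 2), free (4, 3, 4)); after release of (2, 0, 1) the pool is (6, 3, 5)
  run T2 (needs (2, 1, 2), free (6, 3, 5)); after release of (0, 0, 2) the pool is (6, 3, 7)
(3) The exact count: 2 of the possible complete orderings are safe sequences.


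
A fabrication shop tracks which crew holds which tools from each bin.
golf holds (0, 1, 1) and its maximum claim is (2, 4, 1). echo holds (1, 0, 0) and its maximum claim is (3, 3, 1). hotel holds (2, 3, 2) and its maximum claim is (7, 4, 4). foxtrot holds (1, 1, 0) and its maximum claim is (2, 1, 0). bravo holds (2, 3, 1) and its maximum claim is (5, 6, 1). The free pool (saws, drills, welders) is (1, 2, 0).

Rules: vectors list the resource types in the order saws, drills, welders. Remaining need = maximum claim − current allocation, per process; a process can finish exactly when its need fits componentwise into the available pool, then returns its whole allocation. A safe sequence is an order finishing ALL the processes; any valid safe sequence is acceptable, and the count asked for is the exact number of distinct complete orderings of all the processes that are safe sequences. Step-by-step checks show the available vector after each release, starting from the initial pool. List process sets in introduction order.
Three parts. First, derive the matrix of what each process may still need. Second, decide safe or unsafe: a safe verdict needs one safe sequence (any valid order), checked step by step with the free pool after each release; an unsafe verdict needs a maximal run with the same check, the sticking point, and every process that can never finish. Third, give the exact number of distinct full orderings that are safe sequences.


(1) Outstanding need per process (order saws, drills, welders):
  golf: (2, 3, 0)
  echo: (2, 3, 1)
  hotel: (5, 1, 2)
  foxtrot: (1, 0, 0)
  bravo: (3, 3, 0)
(2) The state is SAFE; one workable sequence: foxtrot, golf, echo, bravo, hotel.
Key observation: foxtrot marks the first exact bind of the order: its need (1, 0, 0) fits the free (1, 2, 0) with zero slack on a requested resource.
Walking it through:
  pool = (1, 2, 0)
  foxtrot needs (1, 0, 0) <= (1, 2, 0) -> finishes; pool += (1, 1, 0) = (2, 3, 0)
  golf needs (2, 3, 0) <= (2, 3, 0) -> finishes; pool += (0, 1, 1) = (2, 4, 1)
  echo needs (2, 3, 1) <= (2, 4, 1) -> finishes; pool += (1, 0, 0) = (3, 4, 1)
  bravo needs (3, 3, 0) <= (3, 4, 1) -> finishes; pool += (2, 3, 1) = (5, 7, 2)
  hotel needs (5, 1, 2) <= (5, 7, 2) -> finishes; pool += (2, 3, 2) = (7, 10, 4)
(3) Precisely 1 of the possible complete orderings is a safe sequence.


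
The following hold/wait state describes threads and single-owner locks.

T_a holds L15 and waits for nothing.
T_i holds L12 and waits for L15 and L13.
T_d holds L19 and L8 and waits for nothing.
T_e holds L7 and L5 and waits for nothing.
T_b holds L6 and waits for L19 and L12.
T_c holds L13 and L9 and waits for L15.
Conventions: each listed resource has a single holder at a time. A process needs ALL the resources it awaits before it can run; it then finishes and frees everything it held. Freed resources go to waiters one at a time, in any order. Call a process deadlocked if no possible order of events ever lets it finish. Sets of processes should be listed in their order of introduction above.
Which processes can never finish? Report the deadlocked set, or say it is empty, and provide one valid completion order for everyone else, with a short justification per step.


No process is deadlocked.
Key observation: all waits point, directly or indirectly, at processes that can finish, so nothing is permanently blocked.
One completion order for the rest: T_d, T_e, T_a, T_c, T_i, T_b.
Verifying each step:
  T_d waits on nothing -> runs at once and releases L19 and L8
  T_e waits on nothing -> runs at once and releases L7 and L5
  T_a waits on nothing -> runs at once and releases L15
  run T_c (all its waits — L15 — are resolved); releases L13 and L9
  run T_i (all its waits — L15 and L13 — are resolved); releases L12
  run T_b (all its waits — L19 and L12 — are resolved); releases L6


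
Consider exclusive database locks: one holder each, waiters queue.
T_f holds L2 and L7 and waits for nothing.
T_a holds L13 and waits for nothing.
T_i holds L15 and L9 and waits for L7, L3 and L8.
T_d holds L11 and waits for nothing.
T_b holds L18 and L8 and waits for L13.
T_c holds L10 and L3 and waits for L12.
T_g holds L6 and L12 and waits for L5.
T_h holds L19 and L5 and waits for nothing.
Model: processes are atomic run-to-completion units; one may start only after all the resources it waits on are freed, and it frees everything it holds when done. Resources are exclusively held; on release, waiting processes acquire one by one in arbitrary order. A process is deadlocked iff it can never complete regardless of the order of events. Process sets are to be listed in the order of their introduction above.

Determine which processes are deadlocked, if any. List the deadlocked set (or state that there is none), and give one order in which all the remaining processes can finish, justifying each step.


The deadlocked set is empty.
Key observation: although several processes wait, no cycle exists — each chain bottoms out at a free runner.
A valid finishing order for the others: T_h, T_a, T_f, T_g, T_c, T_b, T_d, T_i.
Verifying each step:
  T_h: no waits; runs immediately, freeing L19 and L5
  T_a: no waits; runs immediately, freeing L13
  T_f: no waits; runs immediately, freeing L2 and L7
  T_g: everything it awaited (L5) is free; runs, freeing L6 and L12
  T_c: everything it awaited (L12) is free; runs, freeing L10 and L3
  T_b: everything it awaited (L13) is free; runs, freeing L18 and L8
  T_d: no waits; runs immediately, freeing L11
  T_i: everything it awaited (L7, L3 and L8) is free; runs, freeing L15 and L9


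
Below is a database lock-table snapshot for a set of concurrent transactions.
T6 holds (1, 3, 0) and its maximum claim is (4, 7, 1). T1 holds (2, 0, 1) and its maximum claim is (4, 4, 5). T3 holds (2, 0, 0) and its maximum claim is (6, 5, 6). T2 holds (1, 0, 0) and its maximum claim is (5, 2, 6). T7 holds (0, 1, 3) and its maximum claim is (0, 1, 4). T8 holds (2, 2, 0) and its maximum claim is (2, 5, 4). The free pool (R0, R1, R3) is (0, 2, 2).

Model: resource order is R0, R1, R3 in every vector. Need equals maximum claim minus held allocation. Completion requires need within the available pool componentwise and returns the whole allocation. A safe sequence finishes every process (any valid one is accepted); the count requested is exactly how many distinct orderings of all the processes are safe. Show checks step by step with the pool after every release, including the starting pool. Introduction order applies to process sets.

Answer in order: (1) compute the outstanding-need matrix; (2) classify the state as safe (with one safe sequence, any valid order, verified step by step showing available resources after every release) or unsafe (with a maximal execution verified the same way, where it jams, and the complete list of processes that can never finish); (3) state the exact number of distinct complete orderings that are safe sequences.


(1) Outstanding need per process (order R0, R1, R3):
  T6: (3, 4, 1)
  T1: (2, 4, 4)
  T3: (4, 5, 6)
  T2: (4, 2, 6)
  T7: (0, 0, 1)
  T8: (0, 3, 4)
(2) The state is SAFE; one workable sequence: T7, T8, T1, T6, T2, T3.
Key observation: the first exact fit in this order is T8 — it needs (0, 3, 4) with (0, 3, 5) free, meeting a requested resource to the last unit.
Check, step by step:
  pool = (0, 2, 2)
  run T7 (needs (0, 0, 1), free (0, 2, 2)); after release of (0, 1, 3) the pool is (0, 3, 5)
  run T8 (needs (0, 3, 4), free (0, 3, 5)); after release of (2, 2, 0) the pool is (2, 5, 5)
  run T1 (needs (2, 4, 4), free (2, 5, 5)); after release of (2, 0, 1) the pool is (4, 5, 6)
  run T6 (needs (3, 4, 1), free (4, 5, 6)); after release of (1, 3, 0) the pool is (5, 8, 6)
  run T2 (needs (4, 2, 6), free (5, 8, 6)); after release of (1, 0, 0) the pool is (6, 8, 6)
  run T3 (needs (4, 5, 6), free (6, 8, 6)); after release of (2, 0, 0) the pool is (8, 8, 6)
(3) Exactly 6 of the possible complete orderings are safe sequences.


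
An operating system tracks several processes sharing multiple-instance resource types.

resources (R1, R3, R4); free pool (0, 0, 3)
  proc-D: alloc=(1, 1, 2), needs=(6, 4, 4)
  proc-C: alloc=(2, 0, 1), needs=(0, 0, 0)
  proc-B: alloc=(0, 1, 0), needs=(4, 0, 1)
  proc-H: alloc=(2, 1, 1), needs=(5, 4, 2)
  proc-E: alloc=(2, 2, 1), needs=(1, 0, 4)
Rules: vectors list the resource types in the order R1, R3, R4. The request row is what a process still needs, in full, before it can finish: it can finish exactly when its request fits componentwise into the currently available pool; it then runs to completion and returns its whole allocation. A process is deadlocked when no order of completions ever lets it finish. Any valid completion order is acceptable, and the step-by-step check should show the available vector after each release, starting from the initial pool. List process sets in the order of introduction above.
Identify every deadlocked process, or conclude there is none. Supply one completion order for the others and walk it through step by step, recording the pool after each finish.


Deadlocked: proc-D and proc-H.
Key observation: R1 is the bottleneck — with proc-C, proc-E, proc-B done the pool holds (4, 3, 5), short of every remaining need.
A valid finishing order for the others: proc-C, proc-E, proc-B. Verifying each step:
  pool = (0, 0, 3)
  proc-C: need (0, 0, 0) fits (0, 0, 3); releases (2, 0, 1), pool now (2, 0, 4)
  proc-E: need (1, 0, 4) fits (2, 0, 4); releases (2, 2, 1), pool now (4, 2, 5)
  proc-B: need (4, 0, 1) fits (4, 2, 5); releases (0, 1, 0), pool now (4, 3, 5)
The stuck group stays short no matter what:
  proc-D still needs (6, 4, 4) but only (4, 3, 5) is free — short on R1 and R3
  proc-H still needs (5, 4, 2) but only (4, 3, 5) is free — short on R1 and R3


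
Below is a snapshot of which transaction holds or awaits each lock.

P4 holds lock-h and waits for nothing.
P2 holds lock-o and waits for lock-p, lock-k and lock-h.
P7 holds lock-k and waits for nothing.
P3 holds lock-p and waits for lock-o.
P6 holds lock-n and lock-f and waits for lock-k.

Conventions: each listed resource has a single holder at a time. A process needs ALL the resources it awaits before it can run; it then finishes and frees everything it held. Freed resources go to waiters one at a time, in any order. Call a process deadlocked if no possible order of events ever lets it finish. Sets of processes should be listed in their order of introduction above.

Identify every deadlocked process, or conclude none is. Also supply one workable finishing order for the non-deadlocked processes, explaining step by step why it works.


Deadlocked: P2 and P3.
Key observation: the loop P2 -> P3 -> P2 blocks itself forever; no other process is dragged down with it.
One completion order for the rest: P7, P6, P4.
Check, step by step:
  P7: no waits; runs immediately, freeing lock-k
  run P6 (all its waits — lock-k — are resolved); releases lock-n and lock-f
  P4: no waits; runs immediately, freeing lock-h


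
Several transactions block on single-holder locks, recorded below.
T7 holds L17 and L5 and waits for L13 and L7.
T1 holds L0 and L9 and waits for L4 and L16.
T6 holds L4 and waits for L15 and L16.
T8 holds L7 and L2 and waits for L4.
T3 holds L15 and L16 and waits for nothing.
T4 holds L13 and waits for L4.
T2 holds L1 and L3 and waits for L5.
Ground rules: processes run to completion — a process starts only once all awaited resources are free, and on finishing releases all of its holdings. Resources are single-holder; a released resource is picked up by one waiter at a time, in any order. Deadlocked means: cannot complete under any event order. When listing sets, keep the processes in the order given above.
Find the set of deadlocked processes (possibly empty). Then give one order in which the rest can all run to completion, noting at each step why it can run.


No process is deadlocked.
Key observation: all waits point, directly or indirectly, at processes that can finish, so nothing is permanently blocked.
One completion order for the rest: T3, T6, T8, T4, T1, T7, T2.
Step-by-step check:
  run T3 (it waits on nothing); releases L15 and L16
  run T6 (all its waits — L15 and L16 — are resolved); releases L4
  run T8 (all its waits — L4 — are resolved); releases L7 and L2
  run T4 (all its waits — L4 — are resolved); releases L13
  run T1 (all its waits — L4 and L16 — are resolved); releases L0 and L9
  run T7 (all its waits — L13 and L7 — are resolved); releases L17 and L5
  run T2 (all its waits — L5 — are resolved); releases L1 and L3
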